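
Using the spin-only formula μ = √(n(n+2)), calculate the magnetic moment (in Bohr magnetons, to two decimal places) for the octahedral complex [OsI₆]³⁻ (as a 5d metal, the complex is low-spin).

1.73 Bohr magnetons

Each I⁻ contributes -1; 6 × (-1) = -6. With overall charge -3, Os is in the +3 oxidation state.
Group 8 minus oxidation state +3 gives a d⁵ configuration for Os³⁺.
Configuration: t₂g⁵ eg⁰ → 1 unpaired electron.
μ(spin-only) = √[1(1+2)] = √3 ≈ 1.73 Bohr magnetons.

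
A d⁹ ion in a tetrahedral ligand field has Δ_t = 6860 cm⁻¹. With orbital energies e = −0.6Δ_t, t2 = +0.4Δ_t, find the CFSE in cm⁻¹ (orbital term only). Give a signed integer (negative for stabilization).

Tetrahedral splitting is small, so the complex is high-spin.
The d⁹ electrons fill as e^4 t2^5.
CFSE(orbital) = 4×(-0.6Δ_t) + 5×(0.4Δ_t) = -0.4Δ_t; with Δ_t = 6860 cm⁻¹ that is -2744 cm⁻¹.

-2744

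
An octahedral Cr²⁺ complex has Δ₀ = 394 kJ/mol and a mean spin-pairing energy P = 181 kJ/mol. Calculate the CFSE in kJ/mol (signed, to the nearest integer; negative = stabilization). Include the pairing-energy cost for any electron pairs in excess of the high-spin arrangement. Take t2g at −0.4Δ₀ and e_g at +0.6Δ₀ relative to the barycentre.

-449

Cr sits in group 6; removing 2 electrons leaves Cr²⁺ with 6 − 2 = 4 d electrons.
Here Δ₀ > P (394 > 181), so the low-spin state is favoured.
That gives t2g^4 e_g^0.
Orbital CFSE = -1.6Δ₀ = -1.6 × 394 = -630 kJ/mol.
Excess pairs vs high-spin: 1 − 0 = 1; pairing cost = +181 kJ/mol.
Net CFSE = -630 + 181 = -449 kJ/mol.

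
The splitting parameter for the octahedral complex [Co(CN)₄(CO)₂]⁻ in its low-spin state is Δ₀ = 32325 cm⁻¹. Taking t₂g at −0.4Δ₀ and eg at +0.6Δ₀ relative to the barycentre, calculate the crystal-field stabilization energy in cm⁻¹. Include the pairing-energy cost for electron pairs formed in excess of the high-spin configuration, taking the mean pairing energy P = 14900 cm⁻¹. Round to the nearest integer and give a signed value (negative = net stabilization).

-47780

Ligand charges: 4×(-1) from CN⁻ and 2×(+0) from CO sum to -4; with overall charge -1, Co is +3.
Co sits in group 9; removing 3 electrons leaves Co³⁺ with 9 − 3 = 6 d electrons.
Electron filling gives t₂g⁶ eg⁰.
Orbital CFSE = 6(-0.4) + 0(0.6) = -2.4Δ₀ = -2.4 × 32325 = -77580 cm⁻¹.
Relative to high-spin t₂g⁴ eg² (1 paired), the low-spin configuration has 2 additional pairs, contributing +2 × 14900 = +29800 cm⁻¹.
Combining: -77580 + 29800 = -47780 cm⁻¹.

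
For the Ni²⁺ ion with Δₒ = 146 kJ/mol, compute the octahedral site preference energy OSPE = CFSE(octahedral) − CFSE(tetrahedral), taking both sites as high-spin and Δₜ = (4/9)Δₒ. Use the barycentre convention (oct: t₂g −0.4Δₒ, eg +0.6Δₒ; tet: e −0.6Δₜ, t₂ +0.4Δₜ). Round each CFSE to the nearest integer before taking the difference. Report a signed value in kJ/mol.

-123

Ni sits in group 10; removing 2 electrons leaves Ni²⁺ with 10 − 2 = 8 d electrons.
Octahedral (high-spin): t₂g⁶ eg², CFSE = 6(−0.4) + 2(+0.6) = -1.2Δₒ = -1.2 × 146 = -175 kJ/mol.
Tetrahedral e⁴ t₂⁴ gives -0.8Δₜ = -0.8 × (4/9) × 146 = -52 kJ/mol.
OSPE = -175 − (-52) = -123 kJ/mol.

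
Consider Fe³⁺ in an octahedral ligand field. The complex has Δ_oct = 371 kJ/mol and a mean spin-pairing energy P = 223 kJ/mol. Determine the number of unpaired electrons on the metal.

Fe³⁺: group 8, so d-count = 8 − 3 = 5.
Since Δ_oct = 371 kJ/mol > P = 223 kJ/mol, the complex adopts the low-spin configuration.
Filling d⁵ accordingly: t₂g⁵ eg⁰.
Unpaired electrons: 1.

1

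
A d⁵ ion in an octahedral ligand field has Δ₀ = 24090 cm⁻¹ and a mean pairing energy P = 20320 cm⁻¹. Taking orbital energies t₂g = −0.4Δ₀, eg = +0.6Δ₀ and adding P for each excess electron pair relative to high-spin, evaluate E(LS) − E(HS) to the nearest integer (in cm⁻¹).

-7540

High-spin: t₂g³ eg², CFSE = 0.0Δ₀ = 0 cm⁻¹.
Low-spin: t₂g⁵ eg⁰, orbital CFSE = -2.0Δ₀ = -48180 cm⁻¹; plus 2 excess pairs × P = +40640 cm⁻¹; total -7540 cm⁻¹.
Thus E(LS) − E(HS) = -7540 cm⁻¹.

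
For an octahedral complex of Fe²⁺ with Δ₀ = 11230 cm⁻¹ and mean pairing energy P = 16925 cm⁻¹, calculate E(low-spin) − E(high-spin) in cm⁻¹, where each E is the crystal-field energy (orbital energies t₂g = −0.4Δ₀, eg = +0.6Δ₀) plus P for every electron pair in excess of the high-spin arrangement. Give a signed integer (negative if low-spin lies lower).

Fe²⁺: group 8, so d-count = 8 − 2 = 6.
In the high-spin limit (t₂g⁴ eg²) the orbital term is -0.4Δ₀ = -4492 cm⁻¹, with no excess pairing.
Low-spin t₂g⁶ eg⁰ gives -2.4Δ₀ = -26952 cm⁻¹, but forming 2 extra pairs costs 2P = 33850 cm⁻¹, so E(LS) = -26952 + 33850 = 6898 cm⁻¹.
The difference is 6898 − (-4492) = 11390 cm⁻¹, so high-spin lies lower.

11390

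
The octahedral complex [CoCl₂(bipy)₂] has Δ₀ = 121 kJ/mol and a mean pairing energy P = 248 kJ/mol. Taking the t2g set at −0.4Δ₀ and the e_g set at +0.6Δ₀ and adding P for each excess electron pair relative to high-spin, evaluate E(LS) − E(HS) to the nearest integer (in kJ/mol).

127

Ligand charges: 2×(-1) from Cl⁻ and 2×(+0) from bipy sum to -2; with overall charge +0, Co is +2.
Group 9 minus oxidation state +2 gives a d⁷ configuration for Co²⁺.
In the high-spin limit (t2g^5 e_g^2) the orbital term is -0.8Δ₀ = -97 kJ/mol, with no excess pairing.
Low-spin: t2g^6 e_g^1, orbital CFSE = -1.8Δ₀ = -218 kJ/mol; plus 1 excess pair × P = +248 kJ/mol; total 30 kJ/mol.
Thus E(LS) − E(HS) = 127 kJ/mol.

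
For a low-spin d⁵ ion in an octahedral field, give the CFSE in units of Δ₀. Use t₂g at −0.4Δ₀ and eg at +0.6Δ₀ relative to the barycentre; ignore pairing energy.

-2.0 Δ₀

Configuration: t₂g⁵ eg⁰.
CFSE = 5(-0.4Δ₀) + 0(0.6Δ₀) = -2.0Δ₀ + 0.0Δ₀ = -2.0Δ₀.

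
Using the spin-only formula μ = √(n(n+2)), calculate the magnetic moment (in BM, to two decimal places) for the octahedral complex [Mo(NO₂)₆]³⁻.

Each NO₂⁻ contributes -1; 6 × (-1) = -6. With overall charge -3, Mo is in the +3 oxidation state.
Group 6 minus oxidation state +3 gives a d³ configuration for Mo³⁺.
Configuration: t₂g³ eg⁰ → 3 unpaired electrons.
μ(spin-only) = √[3(3+2)] = √15 ≈ 3.87 BM.

3.87 BM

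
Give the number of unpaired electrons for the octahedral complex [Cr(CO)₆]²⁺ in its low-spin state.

CO is neutral, so the +2 overall charge sits on Cr: oxidation state +2.
Group 6 minus oxidation state +2 gives a d⁴ configuration for Cr²⁺.
Configuration: t2g^4 e_g^0, giving 2 unpaired electrons.

2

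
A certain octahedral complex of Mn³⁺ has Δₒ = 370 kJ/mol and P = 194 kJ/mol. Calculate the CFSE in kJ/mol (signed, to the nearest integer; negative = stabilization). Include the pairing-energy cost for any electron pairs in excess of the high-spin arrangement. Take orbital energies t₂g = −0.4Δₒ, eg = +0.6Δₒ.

Mn sits in group 7; removing 3 electrons leaves Mn³⁺ with 7 − 3 = 4 d electrons.
Since Δₒ = 370 kJ/mol > P = 194 kJ/mol, the complex adopts the low-spin configuration.
Configuration: t₂g⁴ eg⁰.
Orbital CFSE = -1.6Δₒ = -1.6 × 370 = -592 kJ/mol.
Excess pairs vs high-spin: 1 − 0 = 1; pairing cost = +194 kJ/mol.
Net CFSE = -592 + 194 = -398 kJ/mol.

-398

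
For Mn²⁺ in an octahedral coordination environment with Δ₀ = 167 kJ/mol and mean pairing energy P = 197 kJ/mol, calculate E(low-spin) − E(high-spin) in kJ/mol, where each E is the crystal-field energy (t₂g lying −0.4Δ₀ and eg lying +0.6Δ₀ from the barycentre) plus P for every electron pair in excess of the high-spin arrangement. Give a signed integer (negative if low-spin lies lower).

Group 7 minus oxidation state +2 gives a d⁵ configuration for Mn²⁺.
In the high-spin limit (t₂g³ eg²) the orbital term is 0.0Δ₀ = 0 kJ/mol, with no excess pairing.
For low-spin the configuration is t₂g⁵ eg⁰: orbital energy -2.0 × 167 = -334 kJ/mol, and 2 additional pairs relative to high-spin add 394 kJ/mol, giving 60 kJ/mol.
Thus E(LS) − E(HS) = 60 kJ/mol.

60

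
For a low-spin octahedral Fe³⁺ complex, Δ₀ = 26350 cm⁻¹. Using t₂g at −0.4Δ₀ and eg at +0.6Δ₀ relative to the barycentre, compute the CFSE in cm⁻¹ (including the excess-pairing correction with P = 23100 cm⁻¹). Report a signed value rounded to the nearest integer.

Fe is in group 8, so Fe³⁺ is d⁵ (8 − 3 = 5).
The d⁵ electrons fill as t₂g⁵ eg⁰.
The orbital stabilization is -2.0Δ₀ = -2.0 × 26350 = -52700 cm⁻¹.
Pairing penalty: 2 pairs vs 0 in the high-spin reference → 2 extra × P = 46200 cm⁻¹.
Net CFSE = -52700 + 46200 = -6500 cm⁻¹.

-6500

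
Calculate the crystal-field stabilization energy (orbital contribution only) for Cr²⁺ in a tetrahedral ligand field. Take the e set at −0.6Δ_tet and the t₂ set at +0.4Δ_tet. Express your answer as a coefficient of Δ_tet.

Cr²⁺: group 6, so d-count = 6 − 2 = 4.
Tetrahedral splitting is small, so the complex is high-spin.
Configuration: e² t₂².
CFSE = 2(-0.6Δ_tet) + 2(0.4Δ_tet) = -1.2Δ_tet + 0.8Δ_tet = -0.4Δ_tet.

-0.4 Δ_tet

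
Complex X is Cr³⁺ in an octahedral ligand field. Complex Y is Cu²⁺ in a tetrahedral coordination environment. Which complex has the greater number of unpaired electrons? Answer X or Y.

X

X: Group 6 minus oxidation state +3 gives a d³ configuration for Cr³⁺; For octahedral d³ the high- and low-spin configurations coincide; t₂g³ eg⁰ → 3 unpaired.
Y: Cu is in group 11, so Cu²⁺ is d⁹ (11 − 2 = 9); Tetrahedral fields are weak (Δₜ ≈ 4/9 Δₒ), so electrons fill high-spin; e⁴ t₂⁵ → 1 unpaired.
So X has more unpaired electrons.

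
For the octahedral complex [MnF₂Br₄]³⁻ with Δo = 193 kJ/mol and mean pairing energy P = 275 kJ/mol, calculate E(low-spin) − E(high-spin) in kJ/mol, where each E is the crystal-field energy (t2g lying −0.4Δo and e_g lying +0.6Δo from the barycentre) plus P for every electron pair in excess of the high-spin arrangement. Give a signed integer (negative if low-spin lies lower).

82

Ligand charges: 2×(-1) from F⁻ and 4×(-1) from Br⁻ sum to -6; with overall charge -3, Mn is +3.
Mn³⁺: group 7, so d-count = 7 − 3 = 4.
High-spin d⁴ fills as t2g^3 e_g^1 with CFSE 3(−0.4) + 1(+0.6) = -0.6Δo = -116 kJ/mol.
For low-spin the configuration is t2g^4 e_g^0: orbital energy -1.6 × 193 = -309 kJ/mol, and 1 additional pair relative to high-spin adds 275 kJ/mol, giving -34 kJ/mol.
Thus E(LS) − E(HS) = 82 kJ/mol.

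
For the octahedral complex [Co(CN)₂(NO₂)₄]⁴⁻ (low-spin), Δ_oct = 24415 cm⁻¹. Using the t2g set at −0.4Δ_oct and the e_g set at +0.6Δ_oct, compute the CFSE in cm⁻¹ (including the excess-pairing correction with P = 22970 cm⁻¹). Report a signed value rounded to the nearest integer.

Ligand charges: 2×(-1) from CN⁻ and 4×(-1) from NO₂⁻ sum to -6; with overall charge -4, Co is +2.
Co is in group 9, so Co²⁺ is d⁷ (9 − 2 = 7).
The d⁷ electrons fill as t2g^6 e_g^1.
CFSE(orbital) = 6×(-0.4Δ_oct) + 1×(0.6Δ_oct) = -1.8Δ_oct; with Δ_oct = 24415 cm⁻¹ that is -43947 cm⁻¹.
Relative to high-spin t2g^5 e_g^2 (2 paired), the low-spin configuration has 1 additional pair, contributing +1 × 22970 = +22970 cm⁻¹.
Net CFSE = -43947 + 22970 = -20977 cm⁻¹.

-20977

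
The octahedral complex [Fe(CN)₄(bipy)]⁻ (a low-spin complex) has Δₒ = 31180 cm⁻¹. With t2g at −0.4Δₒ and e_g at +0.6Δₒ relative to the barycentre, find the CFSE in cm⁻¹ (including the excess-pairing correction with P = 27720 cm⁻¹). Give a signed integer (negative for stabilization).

Ligand charges: 4×(-1) from CN⁻ and 1×(+0) from bipy sum to -4; with overall charge -1, Fe is +3.
Group 8 minus oxidation state +3 gives a d⁵ configuration for Fe³⁺.
Electron filling gives t2g^5 e_g^0.
The orbital stabilization is -2.0Δₒ = -2.0 × 31180 = -62360 cm⁻¹.
Pairing penalty: 2 pairs vs 0 in the high-spin reference → 2 extra × P = 55440 cm⁻¹.
Net CFSE = -62360 + 55440 = -6920 cm⁻¹.

-6920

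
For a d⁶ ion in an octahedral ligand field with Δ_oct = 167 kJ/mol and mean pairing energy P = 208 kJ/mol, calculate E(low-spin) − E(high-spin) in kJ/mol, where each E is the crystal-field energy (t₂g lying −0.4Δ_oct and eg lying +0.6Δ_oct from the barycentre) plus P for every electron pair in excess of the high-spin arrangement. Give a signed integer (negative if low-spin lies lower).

82

High-spin: t₂g⁴ eg², CFSE = -0.4Δ_oct = -67 kJ/mol.
Low-spin: t₂g⁶ eg⁰, orbital CFSE = -2.4Δ_oct = -401 kJ/mol; plus 2 excess pairs × P = +416 kJ/mol; total 15 kJ/mol.
Thus E(LS) − E(HS) = 82 kJ/mol.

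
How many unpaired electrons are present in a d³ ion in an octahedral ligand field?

For octahedral d³ the high- and low-spin configurations coincide.
Configuration: t₂g³ eg⁰, giving 3 unpaired electrons.

3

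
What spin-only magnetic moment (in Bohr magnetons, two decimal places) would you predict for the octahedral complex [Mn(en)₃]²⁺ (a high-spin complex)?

en is neutral, so the +2 overall charge sits on Mn: oxidation state +2.
Mn sits in group 7; removing 2 electrons leaves Mn²⁺ with 7 − 2 = 5 d electrons.
Configuration: t₂g³ eg² → 5 unpaired electrons.
μ(spin-only) = √[5(5+2)] = √35 ≈ 5.92 Bohr magnetons.

5.92 Bohr magnetons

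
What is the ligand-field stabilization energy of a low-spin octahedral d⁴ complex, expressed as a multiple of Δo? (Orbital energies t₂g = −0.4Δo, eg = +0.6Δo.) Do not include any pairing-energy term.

Configuration: t₂g⁴ eg⁰.
CFSE = 4(-0.4Δo) + 0(0.6Δo) = -1.6Δo + 0.0Δo = -1.6Δo.

-1.6 Δo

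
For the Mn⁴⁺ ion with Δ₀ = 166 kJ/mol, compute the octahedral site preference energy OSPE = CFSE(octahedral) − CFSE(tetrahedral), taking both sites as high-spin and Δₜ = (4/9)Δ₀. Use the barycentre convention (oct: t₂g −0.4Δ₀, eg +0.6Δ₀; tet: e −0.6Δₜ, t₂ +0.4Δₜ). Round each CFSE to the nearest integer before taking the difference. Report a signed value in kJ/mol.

Group 7 minus oxidation state +4 gives a d³ configuration for Mn⁴⁺.
Octahedral (high-spin): t₂g³ eg⁰, CFSE = 3(−0.4) + 0(+0.6) = -1.2Δ₀ = -1.2 × 166 = -199 kJ/mol.
Tetrahedral: e² t₂¹, CFSE = 2(−0.6) + 1(+0.4) = -0.8Δₜ = -0.8 × (4/9) × 166 = -59 kJ/mol.
Subtracting, OSPE = -199 − (-59) = -140 kJ/mol.

-140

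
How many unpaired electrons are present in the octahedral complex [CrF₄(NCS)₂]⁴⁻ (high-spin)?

Ligand charges: 4×(-1) from F⁻ and 2×(-1) from NCS⁻ sum to -6; with overall charge -4, Cr is +2.
Cr²⁺: group 6, so d-count = 6 − 2 = 4.
Configuration: t₂g³ eg¹, giving 4 unpaired electrons.

4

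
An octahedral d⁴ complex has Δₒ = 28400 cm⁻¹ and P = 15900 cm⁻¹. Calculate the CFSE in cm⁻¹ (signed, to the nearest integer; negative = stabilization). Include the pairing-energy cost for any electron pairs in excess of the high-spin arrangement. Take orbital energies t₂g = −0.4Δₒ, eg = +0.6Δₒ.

With Δₒ > P the complex is low-spin.
That gives t₂g⁴ eg⁰.
Orbital CFSE = -1.6Δₒ = -1.6 × 28400 = -45440 cm⁻¹.
Excess pairs vs high-spin: 1 − 0 = 1; pairing cost = +15900 cm⁻¹.
Net CFSE = -45440 + 15900 = -29540 cm⁻¹.

-29540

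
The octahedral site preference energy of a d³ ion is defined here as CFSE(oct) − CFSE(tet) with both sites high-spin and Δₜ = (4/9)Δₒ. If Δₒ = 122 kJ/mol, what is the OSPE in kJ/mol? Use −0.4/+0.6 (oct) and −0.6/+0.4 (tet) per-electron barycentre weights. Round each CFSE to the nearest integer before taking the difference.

-103

Octahedral (high-spin): t₂g³ eg⁰, CFSE = 3(−0.4) + 0(+0.6) = -1.2Δₒ = -1.2 × 122 = -146 kJ/mol.
In a tetrahedral site the filling is e² t₂¹: CFSE(tet) = -0.8Δₜ = -0.8 × (4/9)(122) = -43 kJ/mol.
Subtracting, OSPE = -146 − (-43) = -103 kJ/mol.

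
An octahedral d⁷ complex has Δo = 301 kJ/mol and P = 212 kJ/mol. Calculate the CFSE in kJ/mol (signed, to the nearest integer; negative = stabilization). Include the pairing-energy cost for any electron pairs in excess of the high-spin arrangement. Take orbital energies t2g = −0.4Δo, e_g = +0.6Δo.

-330

With Δo > P the complex is low-spin.
That gives t2g^6 e_g^1.
Orbital CFSE = -1.8Δo = -1.8 × 301 = -542 kJ/mol.
Excess pairs vs high-spin: 3 − 2 = 1; pairing cost = +212 kJ/mol.
Net CFSE = -542 + 212 = -330 kJ/mol.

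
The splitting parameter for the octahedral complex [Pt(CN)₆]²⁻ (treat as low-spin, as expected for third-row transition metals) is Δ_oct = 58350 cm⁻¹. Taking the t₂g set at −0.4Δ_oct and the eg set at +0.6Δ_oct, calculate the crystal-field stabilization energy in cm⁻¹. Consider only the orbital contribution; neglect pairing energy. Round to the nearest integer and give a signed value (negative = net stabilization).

-140040

Each CN⁻ contributes -1; 6 × (-1) = -6. With overall charge -2, Pt is in the +4 oxidation state.
Pt⁴⁺: group 10, so d-count = 10 − 4 = 6.
The d⁶ electrons fill as t₂g⁶ eg⁰.
Orbital CFSE = 6(-0.4) + 0(0.6) = -2.4Δ_oct = -2.4 × 58350 = -140040 cm⁻¹.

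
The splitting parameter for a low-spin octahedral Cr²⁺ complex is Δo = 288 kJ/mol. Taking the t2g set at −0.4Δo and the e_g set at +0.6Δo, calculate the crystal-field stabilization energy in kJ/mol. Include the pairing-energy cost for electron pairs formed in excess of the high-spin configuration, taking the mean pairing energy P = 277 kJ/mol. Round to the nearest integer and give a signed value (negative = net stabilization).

-184

Cr²⁺: group 6, so d-count = 6 − 2 = 4.
Configuration: t2g^4 e_g^0.
Orbital CFSE = 4(-0.4) + 0(0.6) = -1.6Δo = -1.6 × 288 = -461 kJ/mol.
Relative to high-spin t2g^3 e_g^1 (0 paired), the low-spin configuration has 1 additional pair, contributing +1 × 277 = +277 kJ/mol.
Combining: -461 + 277 = -184 kJ/mol.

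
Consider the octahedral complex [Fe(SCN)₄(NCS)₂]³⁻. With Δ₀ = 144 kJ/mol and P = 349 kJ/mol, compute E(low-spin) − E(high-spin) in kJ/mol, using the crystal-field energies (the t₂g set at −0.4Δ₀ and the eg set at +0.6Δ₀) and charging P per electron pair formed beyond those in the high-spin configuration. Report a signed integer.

Ligand charges: 4×(-1) from SCN⁻ and 2×(-1) from NCS⁻ sum to -6; with overall charge -3, Fe is +3.
Fe is in group 8, so Fe³⁺ is d⁵ (8 − 3 = 5).
High-spin d⁵ fills as t₂g³ eg² with CFSE 3(−0.4) + 2(+0.6) = 0.0Δ₀ = 0 kJ/mol.
For low-spin the configuration is t₂g⁵ eg⁰: orbital energy -2.0 × 144 = -288 kJ/mol, and 2 additional pairs relative to high-spin add 698 kJ/mol, giving 410 kJ/mol.
Thus E(LS) − E(HS) = 410 kJ/mol.

410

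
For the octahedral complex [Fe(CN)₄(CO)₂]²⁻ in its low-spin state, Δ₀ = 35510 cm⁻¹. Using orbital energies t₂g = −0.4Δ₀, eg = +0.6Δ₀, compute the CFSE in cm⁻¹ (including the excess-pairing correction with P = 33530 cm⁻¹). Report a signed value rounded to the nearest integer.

Ligand charges: 4×(-1) from CN⁻ and 2×(+0) from CO sum to -4; with overall charge -2, Fe is +2.
Fe sits in group 8; removing 2 electrons leaves Fe²⁺ with 8 − 2 = 6 d electrons.
Electron filling gives t₂g⁶ eg⁰.
Orbital CFSE = 6(-0.4) + 0(0.6) = -2.4Δ₀ = -2.4 × 35510 = -85224 cm⁻¹.
High-spin d⁶ would be t₂g⁴ eg² with 1 pair; low-spin has 3, so 2 excess pairs cost +2P = +67060 cm⁻¹.
Net CFSE = -85224 + 67060 = -18164 cm⁻¹.

-18164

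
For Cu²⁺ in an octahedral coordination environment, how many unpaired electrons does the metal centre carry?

1

Cu sits in group 11; removing 2 electrons leaves Cu²⁺ with 11 − 2 = 9 d electrons.
Configuration: t2g^6 e_g^3, giving 1 unpaired electron.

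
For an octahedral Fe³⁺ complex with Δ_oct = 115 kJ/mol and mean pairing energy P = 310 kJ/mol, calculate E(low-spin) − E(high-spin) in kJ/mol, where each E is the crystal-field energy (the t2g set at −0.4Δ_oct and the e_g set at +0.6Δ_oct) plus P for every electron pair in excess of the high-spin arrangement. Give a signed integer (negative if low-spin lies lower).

Fe³⁺: group 8, so d-count = 8 − 3 = 5.
High-spin: t2g^3 e_g^2, CFSE = 0.0Δ_oct = 0 kJ/mol.
Low-spin t2g^5 e_g^0 gives -2.0Δ_oct = -230 kJ/mol, but forming 2 extra pairs costs 2P = 620 kJ/mol, so E(LS) = -230 + 620 = 390 kJ/mol.
E(LS) − E(HS) = 390 − (0) = 390 kJ/mol.

390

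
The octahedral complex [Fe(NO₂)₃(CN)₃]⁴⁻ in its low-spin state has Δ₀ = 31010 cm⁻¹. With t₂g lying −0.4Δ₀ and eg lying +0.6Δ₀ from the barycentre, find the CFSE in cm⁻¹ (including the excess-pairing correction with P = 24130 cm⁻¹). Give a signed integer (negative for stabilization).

-26164

Ligand charges: 3×(-1) from NO₂⁻ and 3×(-1) from CN⁻ sum to -6; with overall charge -4, Fe is +2.
Fe sits in group 8; removing 2 electrons leaves Fe²⁺ with 8 − 2 = 6 d electrons.
The d⁶ electrons fill as t₂g⁶ eg⁰.
CFSE(orbital) = 6×(-0.4Δ₀) + 0×(0.6Δ₀) = -2.4Δ₀; with Δ₀ = 31010 cm⁻¹ that is -74424 cm⁻¹.
High-spin d⁶ would be t₂g⁴ eg² with 1 pair; low-spin has 3, so 2 excess pairs cost +2P = +48260 cm⁻¹.
Net CFSE = -74424 + 48260 = -26164 cm⁻¹.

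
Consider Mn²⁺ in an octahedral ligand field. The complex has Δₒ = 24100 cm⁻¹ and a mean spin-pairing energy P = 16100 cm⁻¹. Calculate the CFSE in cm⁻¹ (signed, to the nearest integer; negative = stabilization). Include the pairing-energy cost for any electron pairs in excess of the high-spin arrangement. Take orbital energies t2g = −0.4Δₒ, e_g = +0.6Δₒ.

-16000

Mn is in group 7, so Mn²⁺ is d⁵ (7 − 2 = 5).
Here Δₒ > P (24100 > 16100), so the low-spin state is favoured.
That gives t2g^5 e_g^0.
Orbital CFSE = -2.0Δₒ = -2.0 × 24100 = -48200 cm⁻¹.
Excess pairs vs high-spin: 2 − 0 = 2; pairing cost = +32200 cm⁻¹.
Net CFSE = -48200 + 32200 = -16000 cm⁻¹.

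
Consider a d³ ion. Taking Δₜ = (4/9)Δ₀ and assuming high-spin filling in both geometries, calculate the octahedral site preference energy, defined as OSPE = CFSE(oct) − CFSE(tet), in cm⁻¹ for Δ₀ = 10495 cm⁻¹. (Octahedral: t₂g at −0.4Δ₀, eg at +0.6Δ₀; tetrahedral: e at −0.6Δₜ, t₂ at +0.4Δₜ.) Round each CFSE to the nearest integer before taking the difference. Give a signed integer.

Octahedral (high-spin): t₂g³ eg⁰, CFSE = 3(−0.4) + 0(+0.6) = -1.2Δ₀ = -1.2 × 10495 = -12594 cm⁻¹.
Tetrahedral: e² t₂¹, CFSE = 2(−0.6) + 1(+0.4) = -0.8Δₜ = -0.8 × (4/9) × 10495 = -3732 cm⁻¹.
Subtracting, OSPE = -12594 − (-3732) = -8862 cm⁻¹.

-8862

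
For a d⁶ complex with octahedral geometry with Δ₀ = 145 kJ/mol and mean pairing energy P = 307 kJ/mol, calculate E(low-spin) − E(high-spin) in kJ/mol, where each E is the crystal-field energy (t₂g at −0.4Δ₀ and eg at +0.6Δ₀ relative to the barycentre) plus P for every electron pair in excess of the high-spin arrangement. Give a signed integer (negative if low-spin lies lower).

324

High-spin: t₂g⁴ eg², CFSE = -0.4Δ₀ = -58 kJ/mol.
Low-spin: t₂g⁶ eg⁰, orbital CFSE = -2.4Δ₀ = -348 kJ/mol; plus 2 excess pairs × P = +614 kJ/mol; total 266 kJ/mol.
Thus E(LS) − E(HS) = 324 kJ/mol.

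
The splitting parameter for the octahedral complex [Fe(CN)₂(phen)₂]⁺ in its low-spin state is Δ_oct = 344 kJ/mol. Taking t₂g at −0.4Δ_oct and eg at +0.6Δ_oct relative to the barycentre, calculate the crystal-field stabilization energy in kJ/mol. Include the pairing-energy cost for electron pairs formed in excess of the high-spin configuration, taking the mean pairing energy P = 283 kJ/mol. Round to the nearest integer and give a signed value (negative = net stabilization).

Ligand charges: 2×(-1) from CN⁻ and 2×(+0) from phen sum to -2; with overall charge +1, Fe is +3.
Fe is in group 8, so Fe³⁺ is d⁵ (8 − 3 = 5).
The d⁵ electrons fill as t₂g⁵ eg⁰.
CFSE(orbital) = 5×(-0.4Δ_oct) + 0×(0.6Δ_oct) = -2.0Δ_oct; with Δ_oct = 344 kJ/mol that is -688 kJ/mol.
Pairing penalty: 2 pairs vs 0 in the high-spin reference → 2 extra × P = 566 kJ/mol.
Net CFSE = -688 + 566 = -122 kJ/mol.

-122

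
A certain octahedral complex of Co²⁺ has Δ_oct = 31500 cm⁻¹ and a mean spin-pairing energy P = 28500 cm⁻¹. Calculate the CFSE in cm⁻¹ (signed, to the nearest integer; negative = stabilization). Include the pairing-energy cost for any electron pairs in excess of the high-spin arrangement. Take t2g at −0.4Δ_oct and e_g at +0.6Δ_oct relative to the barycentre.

Co sits in group 9; removing 2 electrons leaves Co²⁺ with 9 − 2 = 7 d electrons.
Here Δ_oct > P (31500 > 28500), so the low-spin state is favoured.
Filling d⁷ accordingly: t2g^6 e_g^1.
Orbital CFSE = -1.8Δ_oct = -1.8 × 31500 = -56700 cm⁻¹.
Excess pairs vs high-spin: 3 − 2 = 1; pairing cost = +28500 cm⁻¹.
Net CFSE = -56700 + 28500 = -28200 cm⁻¹.

-28200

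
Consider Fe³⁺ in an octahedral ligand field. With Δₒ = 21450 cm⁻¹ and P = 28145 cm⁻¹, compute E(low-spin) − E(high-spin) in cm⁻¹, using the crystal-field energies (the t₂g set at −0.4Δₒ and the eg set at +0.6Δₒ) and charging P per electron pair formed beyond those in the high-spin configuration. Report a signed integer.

Group 8 minus oxidation state +3 gives a d⁵ configuration for Fe³⁺.
High-spin: t₂g³ eg², CFSE = 0.0Δₒ = 0 cm⁻¹.
Low-spin t₂g⁵ eg⁰ gives -2.0Δₒ = -42900 cm⁻¹, but forming 2 extra pairs costs 2P = 56290 cm⁻¹, so E(LS) = -42900 + 56290 = 13390 cm⁻¹.
E(LS) − E(HS) = 13390 − (0) = 13390 cm⁻¹.

13390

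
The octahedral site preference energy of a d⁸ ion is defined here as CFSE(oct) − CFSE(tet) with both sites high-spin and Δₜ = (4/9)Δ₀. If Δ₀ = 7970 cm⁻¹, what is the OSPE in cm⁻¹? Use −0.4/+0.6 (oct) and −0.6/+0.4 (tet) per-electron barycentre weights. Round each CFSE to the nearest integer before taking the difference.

In an octahedral site d⁸ (HS) is t₂g⁶ eg², giving CFSE(oct) = -1.2Δ₀ = -9564 cm⁻¹.
Tetrahedral: e⁴ t₂⁴, CFSE = 4(−0.6) + 4(+0.4) = -0.8Δₜ = -0.8 × (4/9) × 7970 = -2834 cm⁻¹.
Subtracting, OSPE = -9564 − (-2834) = -6730 cm⁻¹.

-6730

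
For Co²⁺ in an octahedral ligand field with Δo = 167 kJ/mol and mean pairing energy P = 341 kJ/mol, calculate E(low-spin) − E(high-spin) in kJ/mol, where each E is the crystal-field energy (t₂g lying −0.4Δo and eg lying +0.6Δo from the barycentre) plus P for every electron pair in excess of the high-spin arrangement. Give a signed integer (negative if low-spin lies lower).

Co is in group 9, so Co²⁺ is d⁷ (9 − 2 = 7).
In the high-spin limit (t₂g⁵ eg²) the orbital term is -0.8Δo = -134 kJ/mol, with no excess pairing.
Low-spin: t₂g⁶ eg¹, orbital CFSE = -1.8Δo = -301 kJ/mol; plus 1 excess pair × P = +341 kJ/mol; total 40 kJ/mol.
The difference is 40 − (-134) = 174 kJ/mol, so high-spin lies lower.

174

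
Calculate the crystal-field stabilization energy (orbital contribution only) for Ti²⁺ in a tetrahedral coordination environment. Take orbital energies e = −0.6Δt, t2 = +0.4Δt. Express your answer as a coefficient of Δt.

-1.2 Δt

Ti²⁺: group 4, so d-count = 4 − 2 = 2.
Tetrahedral fields are weak (Δₜ ≈ 4/9 Δₒ), so electrons fill high-spin.
Configuration: e^2 t2^0.
CFSE = 2(-0.6Δt) + 0(0.4Δt) = -1.2Δt + 0.0Δt = -1.2Δt.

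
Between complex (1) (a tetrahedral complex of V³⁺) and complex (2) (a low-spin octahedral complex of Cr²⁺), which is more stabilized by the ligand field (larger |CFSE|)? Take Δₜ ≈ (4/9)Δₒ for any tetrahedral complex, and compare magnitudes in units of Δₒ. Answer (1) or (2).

(2)

(1): V sits in group 5; removing 3 electrons leaves V³⁺ with 5 − 3 = 2 d electrons; Tetrahedral fields are weak (Δₜ ≈ 4/9 Δₒ), so electrons fill high-spin; e^2 t2^0, CFSE = -1.2Δₜ ≈ -0.53Δₒ.
(2): Group 6 minus oxidation state +2 gives a d⁴ configuration for Cr²⁺; t₂g⁴ eg⁰, CFSE = -1.6Δₒ.
So (2) has the larger |CFSE|.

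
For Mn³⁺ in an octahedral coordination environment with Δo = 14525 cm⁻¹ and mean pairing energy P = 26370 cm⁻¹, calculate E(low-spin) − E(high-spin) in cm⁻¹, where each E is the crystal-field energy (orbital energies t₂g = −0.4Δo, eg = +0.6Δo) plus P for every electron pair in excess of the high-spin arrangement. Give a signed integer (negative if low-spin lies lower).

Mn sits in group 7; removing 3 electrons leaves Mn³⁺ with 7 − 3 = 4 d electrons.
In the high-spin limit (t₂g³ eg¹) the orbital term is -0.6Δo = -8715 cm⁻¹, with no excess pairing.
For low-spin the configuration is t₂g⁴ eg⁰: orbital energy -1.6 × 14525 = -23240 cm⁻¹, and 1 additional pair relative to high-spin adds 26370 cm⁻¹, giving 3130 cm⁻¹.
E(LS) − E(HS) = 3130 − (-8715) = 11845 cm⁻¹.

11845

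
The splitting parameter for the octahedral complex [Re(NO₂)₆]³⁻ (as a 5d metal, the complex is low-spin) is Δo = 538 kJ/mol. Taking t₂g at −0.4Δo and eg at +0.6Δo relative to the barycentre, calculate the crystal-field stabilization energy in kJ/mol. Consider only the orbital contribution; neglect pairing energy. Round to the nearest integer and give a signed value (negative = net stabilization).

Each NO₂⁻ contributes -1; 6 × (-1) = -6. With overall charge -3, Re is in the +3 oxidation state.
Re³⁺: group 7, so d-count = 7 − 3 = 4.
The d⁴ electrons fill as t₂g⁴ eg⁰.
Orbital CFSE = 4(-0.4) + 0(0.6) = -1.6Δo = -1.6 × 538 = -861 kJ/mol.

-861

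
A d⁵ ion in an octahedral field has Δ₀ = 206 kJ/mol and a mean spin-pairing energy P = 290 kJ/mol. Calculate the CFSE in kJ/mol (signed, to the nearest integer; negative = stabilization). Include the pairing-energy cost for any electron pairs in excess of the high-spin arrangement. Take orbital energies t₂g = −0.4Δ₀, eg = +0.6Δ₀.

0

Since Δ₀ = 206 kJ/mol < P = 290 kJ/mol, the complex adopts the high-spin configuration.
That gives t₂g³ eg².
Orbital CFSE = 0.0Δ₀ = 0.0 × 206 = 0 kJ/mol.
High-spin has no excess pairs, so no pairing correction applies.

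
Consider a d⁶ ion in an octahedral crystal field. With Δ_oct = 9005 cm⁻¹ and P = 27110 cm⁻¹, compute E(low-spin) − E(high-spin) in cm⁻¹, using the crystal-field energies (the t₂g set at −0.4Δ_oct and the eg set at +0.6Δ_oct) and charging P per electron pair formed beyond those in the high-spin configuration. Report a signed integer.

36210

High-spin d⁶ fills as t₂g⁴ eg² with CFSE 4(−0.4) + 2(+0.6) = -0.4Δ_oct = -3602 cm⁻¹.
Low-spin t₂g⁶ eg⁰ gives -2.4Δ_oct = -21612 cm⁻¹, but forming 2 extra pairs costs 2P = 54220 cm⁻¹, so E(LS) = -21612 + 54220 = 32608 cm⁻¹.
The difference is 32608 − (-3602) = 36210 cm⁻¹, so high-spin lies lower.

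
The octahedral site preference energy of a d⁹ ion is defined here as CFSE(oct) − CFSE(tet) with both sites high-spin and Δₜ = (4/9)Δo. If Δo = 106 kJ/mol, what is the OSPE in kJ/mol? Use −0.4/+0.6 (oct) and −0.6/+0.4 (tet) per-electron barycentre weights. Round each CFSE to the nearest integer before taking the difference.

Octahedral (high-spin): t₂g⁶ eg³, CFSE = 6(−0.4) + 3(+0.6) = -0.6Δo = -0.6 × 106 = -64 kJ/mol.
Tetrahedral: e⁴ t₂⁵, CFSE = 4(−0.6) + 5(+0.4) = -0.4Δₜ = -0.4 × (4/9) × 106 = -19 kJ/mol.
Subtracting, OSPE = -64 − (-19) = -45 kJ/mol.

-45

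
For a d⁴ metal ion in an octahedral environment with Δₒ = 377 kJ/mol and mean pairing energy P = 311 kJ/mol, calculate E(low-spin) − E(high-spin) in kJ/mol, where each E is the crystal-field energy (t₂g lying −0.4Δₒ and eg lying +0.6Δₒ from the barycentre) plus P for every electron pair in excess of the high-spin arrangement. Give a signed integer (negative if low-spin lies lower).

High-spin d⁴ fills as t₂g³ eg¹ with CFSE 3(−0.4) + 1(+0.6) = -0.6Δₒ = -226 kJ/mol.
Low-spin: t₂g⁴ eg⁰, orbital CFSE = -1.6Δₒ = -603 kJ/mol; plus 1 excess pair × P = +311 kJ/mol; total -292 kJ/mol.
E(LS) − E(HS) = -292 − (-226) = -66 kJ/mol.

-66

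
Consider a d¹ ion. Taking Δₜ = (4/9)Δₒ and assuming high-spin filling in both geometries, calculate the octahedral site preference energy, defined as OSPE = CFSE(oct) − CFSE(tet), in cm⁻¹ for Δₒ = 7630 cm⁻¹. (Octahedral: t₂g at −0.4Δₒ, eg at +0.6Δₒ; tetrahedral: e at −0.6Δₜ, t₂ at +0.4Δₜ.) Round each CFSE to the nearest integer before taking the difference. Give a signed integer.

In an octahedral site d¹ (HS) is t₂g¹ eg⁰, giving CFSE(oct) = -0.4Δₒ = -3052 cm⁻¹.
Tetrahedral e¹ t₂⁰ gives -0.6Δₜ = -0.6 × (4/9) × 7630 = -2035 cm⁻¹.
OSPE = CFSE(oct) − CFSE(tet) = -3052 − (-2035) = -1017 cm⁻¹.

-1017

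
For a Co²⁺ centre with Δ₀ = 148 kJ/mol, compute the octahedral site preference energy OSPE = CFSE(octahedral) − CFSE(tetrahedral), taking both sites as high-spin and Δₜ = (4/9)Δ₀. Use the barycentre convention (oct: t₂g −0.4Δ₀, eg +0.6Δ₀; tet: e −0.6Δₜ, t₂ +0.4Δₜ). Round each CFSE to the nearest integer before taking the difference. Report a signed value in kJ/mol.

Group 9 minus oxidation state +2 gives a d⁷ configuration for Co²⁺.
Octahedral high-spin t2g^5 e_g^2: CFSE = -0.8 × 148 = -118 kJ/mol.
Tetrahedral e^4 t2^3 gives -1.2Δₜ = -1.2 × (4/9) × 148 = -79 kJ/mol.
OSPE = -118 − (-79) = -39 kJ/mol.

-39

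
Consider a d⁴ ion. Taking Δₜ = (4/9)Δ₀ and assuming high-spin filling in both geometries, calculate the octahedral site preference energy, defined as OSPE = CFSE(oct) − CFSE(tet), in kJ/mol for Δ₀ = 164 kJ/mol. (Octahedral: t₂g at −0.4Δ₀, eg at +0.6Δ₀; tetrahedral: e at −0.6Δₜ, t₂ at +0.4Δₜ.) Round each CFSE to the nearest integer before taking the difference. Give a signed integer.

-69

In an octahedral site d⁴ (HS) is t₂g³ eg¹, giving CFSE(oct) = -0.6Δ₀ = -98 kJ/mol.
Tetrahedral: e² t₂², CFSE = 2(−0.6) + 2(+0.4) = -0.4Δₜ = -0.4 × (4/9) × 164 = -29 kJ/mol.
OSPE = -98 − (-29) = -69 kJ/mol.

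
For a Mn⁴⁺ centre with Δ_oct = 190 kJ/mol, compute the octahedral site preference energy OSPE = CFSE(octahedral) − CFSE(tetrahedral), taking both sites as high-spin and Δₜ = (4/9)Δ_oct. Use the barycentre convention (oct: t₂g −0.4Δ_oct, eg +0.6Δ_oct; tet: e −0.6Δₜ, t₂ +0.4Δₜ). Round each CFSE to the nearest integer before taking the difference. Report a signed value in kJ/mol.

Mn is in group 7, so Mn⁴⁺ is d³ (7 − 4 = 3).
In an octahedral site d³ (HS) is t₂g³ eg⁰, giving CFSE(oct) = -1.2Δ_oct = -228 kJ/mol.
Tetrahedral: e² t₂¹, CFSE = 2(−0.6) + 1(+0.4) = -0.8Δₜ = -0.8 × (4/9) × 190 = -68 kJ/mol.
OSPE = CFSE(oct) − CFSE(tet) = -228 − (-68) = -160 kJ/mol.

-160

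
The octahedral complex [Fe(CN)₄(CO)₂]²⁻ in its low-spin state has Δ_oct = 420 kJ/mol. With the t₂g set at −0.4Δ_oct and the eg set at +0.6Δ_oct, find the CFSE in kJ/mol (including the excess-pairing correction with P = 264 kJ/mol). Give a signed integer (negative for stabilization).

-480

Ligand charges: 4×(-1) from CN⁻ and 2×(+0) from CO sum to -4; with overall charge -2, Fe is +2.
Group 8 minus oxidation state +2 gives a d⁶ configuration for Fe²⁺.
The d⁶ electrons fill as t₂g⁶ eg⁰.
Orbital CFSE = 6(-0.4) + 0(0.6) = -2.4Δ_oct = -2.4 × 420 = -1008 kJ/mol.
Pairing penalty: 3 pairs vs 1 in the high-spin reference → 2 extra × P = 528 kJ/mol.
Overall CFSE = -1008 + 528 = -480 kJ/mol.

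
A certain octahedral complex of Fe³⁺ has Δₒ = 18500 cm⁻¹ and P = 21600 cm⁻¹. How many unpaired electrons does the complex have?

Group 8 minus oxidation state +3 gives a d⁵ configuration for Fe³⁺.
With Δₒ < P the complex is high-spin.
Configuration: t₂g³ eg².
Unpaired electrons: 5.

5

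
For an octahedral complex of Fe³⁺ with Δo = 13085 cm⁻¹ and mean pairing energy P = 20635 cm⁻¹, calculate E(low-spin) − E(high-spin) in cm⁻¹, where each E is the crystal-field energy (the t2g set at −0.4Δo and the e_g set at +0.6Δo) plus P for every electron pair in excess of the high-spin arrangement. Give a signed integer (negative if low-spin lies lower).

15100

Group 8 minus oxidation state +3 gives a d⁵ configuration for Fe³⁺.
High-spin d⁵ fills as t2g^3 e_g^2 with CFSE 3(−0.4) + 2(+0.6) = 0.0Δo = 0 cm⁻¹.
Low-spin t2g^5 e_g^0 gives -2.0Δo = -26170 cm⁻¹, but forming 2 extra pairs costs 2P = 41270 cm⁻¹, so E(LS) = -26170 + 41270 = 15100 cm⁻¹.
Thus E(LS) − E(HS) = 15100 cm⁻¹.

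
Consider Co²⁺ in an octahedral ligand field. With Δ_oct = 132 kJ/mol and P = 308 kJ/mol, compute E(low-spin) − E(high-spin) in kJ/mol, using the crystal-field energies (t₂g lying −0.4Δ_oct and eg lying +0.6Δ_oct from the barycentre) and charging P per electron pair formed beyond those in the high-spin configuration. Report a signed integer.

176

Co²⁺: group 9, so d-count = 9 − 2 = 7.
High-spin d⁷ fills as t₂g⁵ eg² with CFSE 5(−0.4) + 2(+0.6) = -0.8Δ_oct = -106 kJ/mol.
Low-spin: t₂g⁶ eg¹, orbital CFSE = -1.8Δ_oct = -238 kJ/mol; plus 1 excess pair × P = +308 kJ/mol; total 70 kJ/mol.
The difference is 70 − (-106) = 176 kJ/mol, so high-spin lies lower.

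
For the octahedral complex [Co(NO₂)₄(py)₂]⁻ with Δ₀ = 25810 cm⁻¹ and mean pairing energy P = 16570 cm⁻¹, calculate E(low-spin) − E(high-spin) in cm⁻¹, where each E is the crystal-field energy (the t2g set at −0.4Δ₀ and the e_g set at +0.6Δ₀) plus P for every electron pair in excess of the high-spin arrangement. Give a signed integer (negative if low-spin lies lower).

-18480

Ligand charges: 4×(-1) from NO₂⁻ and 2×(+0) from py sum to -4; with overall charge -1, Co is +3.
Co sits in group 9; removing 3 electrons leaves Co³⁺ with 9 − 3 = 6 d electrons.
High-spin d⁶ fills as t2g^4 e_g^2 with CFSE 4(−0.4) + 2(+0.6) = -0.4Δ₀ = -10324 cm⁻¹.
For low-spin the configuration is t2g^6 e_g^0: orbital energy -2.4 × 25810 = -61944 cm⁻¹, and 2 additional pairs relative to high-spin add 33140 cm⁻¹, giving -28804 cm⁻¹.
E(LS) − E(HS) = -28804 − (-10324) = -18480 cm⁻¹.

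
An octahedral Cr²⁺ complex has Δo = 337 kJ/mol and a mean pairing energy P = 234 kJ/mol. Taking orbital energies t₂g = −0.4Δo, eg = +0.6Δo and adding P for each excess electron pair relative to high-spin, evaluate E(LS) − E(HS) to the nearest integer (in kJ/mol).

-103

Group 6 minus oxidation state +2 gives a d⁴ configuration for Cr²⁺.
In the high-spin limit (t₂g³ eg¹) the orbital term is -0.6Δo = -202 kJ/mol, with no excess pairing.
For low-spin the configuration is t₂g⁴ eg⁰: orbital energy -1.6 × 337 = -539 kJ/mol, and 1 additional pair relative to high-spin adds 234 kJ/mol, giving -305 kJ/mol.
E(LS) − E(HS) = -305 − (-202) = -103 kJ/mol.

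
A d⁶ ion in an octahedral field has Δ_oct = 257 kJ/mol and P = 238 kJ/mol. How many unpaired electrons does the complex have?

Δ_oct > P, so pairing is preferred: the ground state is low-spin.
That gives t₂g⁶ eg⁰.
Unpaired electrons: 0.

0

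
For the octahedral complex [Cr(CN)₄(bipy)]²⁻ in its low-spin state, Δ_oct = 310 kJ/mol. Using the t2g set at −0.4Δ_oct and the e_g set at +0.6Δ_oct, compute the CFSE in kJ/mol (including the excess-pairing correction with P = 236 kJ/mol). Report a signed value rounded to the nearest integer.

Ligand charges: 4×(-1) from CN⁻ and 1×(+0) from bipy sum to -4; with overall charge -2, Cr is +2.
Group 6 minus oxidation state +2 gives a d⁴ configuration for Cr²⁺.
The d⁴ electrons fill as t2g^4 e_g^0.
CFSE(orbital) = 4×(-0.4Δ_oct) + 0×(0.6Δ_oct) = -1.6Δ_oct; with Δ_oct = 310 kJ/mol that is -496 kJ/mol.
High-spin d⁴ would be t2g^3 e_g^1 with 0 pairs; low-spin has 1, so 1 excess pair costs +1P = +236 kJ/mol.
Net CFSE = -496 + 236 = -260 kJ/mol.

-260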